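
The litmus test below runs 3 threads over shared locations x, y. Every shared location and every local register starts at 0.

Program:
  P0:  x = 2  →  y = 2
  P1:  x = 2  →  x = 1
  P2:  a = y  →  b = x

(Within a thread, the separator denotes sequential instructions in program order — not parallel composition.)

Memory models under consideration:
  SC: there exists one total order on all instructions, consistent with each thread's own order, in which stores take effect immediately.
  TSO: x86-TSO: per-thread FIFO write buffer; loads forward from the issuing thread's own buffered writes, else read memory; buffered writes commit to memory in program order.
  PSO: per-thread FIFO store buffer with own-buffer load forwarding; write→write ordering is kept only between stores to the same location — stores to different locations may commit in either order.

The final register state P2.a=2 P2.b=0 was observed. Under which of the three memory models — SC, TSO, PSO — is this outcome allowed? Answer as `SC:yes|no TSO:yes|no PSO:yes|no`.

outcome vector order: (P2.a,P2.b)
SC (5): 00 01 02 21 22
TSO (5): 00 01 02 21 22
PSO (6): 00 01 02 20 21 22
target 20 ∈ {PSO}

SC:no TSO:no PSO:yes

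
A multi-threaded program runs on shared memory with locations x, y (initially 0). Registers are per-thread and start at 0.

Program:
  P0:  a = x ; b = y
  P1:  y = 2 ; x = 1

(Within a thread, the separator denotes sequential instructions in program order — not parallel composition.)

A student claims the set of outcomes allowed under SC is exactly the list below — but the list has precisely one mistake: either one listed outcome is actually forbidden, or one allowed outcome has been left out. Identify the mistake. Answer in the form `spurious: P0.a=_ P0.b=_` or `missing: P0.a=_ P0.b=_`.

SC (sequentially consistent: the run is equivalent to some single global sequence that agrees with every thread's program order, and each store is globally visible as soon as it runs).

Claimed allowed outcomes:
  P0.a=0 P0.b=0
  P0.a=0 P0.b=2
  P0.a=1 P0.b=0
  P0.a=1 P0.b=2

spurious: P0.a=1 P0.b=0

outcome vector order: (P0.a,P0.b)
SC (3): <0 0>, <0 2>, <1 2>
claimed∖SC = {<1 0>}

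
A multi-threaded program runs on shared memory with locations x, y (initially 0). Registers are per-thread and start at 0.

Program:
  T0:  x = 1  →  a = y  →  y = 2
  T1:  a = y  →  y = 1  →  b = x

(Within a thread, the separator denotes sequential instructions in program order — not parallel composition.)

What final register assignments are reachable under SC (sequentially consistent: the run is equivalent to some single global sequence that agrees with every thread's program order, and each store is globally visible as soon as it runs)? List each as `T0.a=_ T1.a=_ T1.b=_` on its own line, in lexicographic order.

outcome vector order: (T0.a,T1.a,T1.b)
|SC outcomes| = 4

T0.a=0 T1.a=0 T1.b=1
T0.a=0 T1.a=2 T1.b=1
T0.a=1 T1.a=0 T1.b=0
T0.a=1 T1.a=0 T1.b=1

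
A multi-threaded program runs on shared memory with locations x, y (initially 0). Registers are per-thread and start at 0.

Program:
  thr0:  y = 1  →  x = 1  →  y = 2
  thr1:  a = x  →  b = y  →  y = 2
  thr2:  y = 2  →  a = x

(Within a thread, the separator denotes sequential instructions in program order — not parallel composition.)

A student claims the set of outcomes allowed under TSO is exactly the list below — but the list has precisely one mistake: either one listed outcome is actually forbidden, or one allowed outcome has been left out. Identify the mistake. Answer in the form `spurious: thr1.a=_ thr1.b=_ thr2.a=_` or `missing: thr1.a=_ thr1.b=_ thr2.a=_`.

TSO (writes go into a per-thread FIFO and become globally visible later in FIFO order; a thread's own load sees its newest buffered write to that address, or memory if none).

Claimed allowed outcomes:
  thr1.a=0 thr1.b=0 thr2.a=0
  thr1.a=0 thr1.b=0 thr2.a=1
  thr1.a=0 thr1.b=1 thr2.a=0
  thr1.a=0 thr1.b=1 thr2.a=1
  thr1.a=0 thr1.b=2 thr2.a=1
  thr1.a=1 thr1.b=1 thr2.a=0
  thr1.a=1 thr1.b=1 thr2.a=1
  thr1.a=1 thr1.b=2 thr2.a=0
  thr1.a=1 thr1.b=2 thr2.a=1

missing: thr1.a=0 thr1.b=2 thr2.a=0

outcome vector order: (thr1.a,thr1.b,thr2.a)
under TSO → 000, 001, 010, 011, 020, 021, 110, 111, 120, 121
TSO∖claimed = {020}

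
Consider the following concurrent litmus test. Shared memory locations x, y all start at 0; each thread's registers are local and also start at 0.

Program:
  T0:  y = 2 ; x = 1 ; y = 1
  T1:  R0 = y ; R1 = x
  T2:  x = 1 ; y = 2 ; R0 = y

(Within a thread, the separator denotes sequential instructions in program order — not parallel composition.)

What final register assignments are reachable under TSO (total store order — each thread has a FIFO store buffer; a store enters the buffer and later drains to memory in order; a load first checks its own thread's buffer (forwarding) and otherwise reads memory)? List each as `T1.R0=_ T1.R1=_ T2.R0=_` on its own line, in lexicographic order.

T1.R0=0 T1.R1=0 T2.R0=1
T1.R0=0 T1.R1=0 T2.R0=2
T1.R0=0 T1.R1=1 T2.R0=1
T1.R0=0 T1.R1=1 T2.R0=2
T1.R0=1 T1.R1=1 T2.R0=1
T1.R0=1 T1.R1=1 T2.R0=2
T1.R0=2 T1.R1=0 T2.R0=1
T1.R0=2 T1.R1=0 T2.R0=2
T1.R0=2 T1.R1=1 T2.R0=1
T1.R0=2 T1.R1=1 T2.R0=2

outcome vector order: (T1.R0,T1.R1,T2.R0)
|TSO outcomes| = 10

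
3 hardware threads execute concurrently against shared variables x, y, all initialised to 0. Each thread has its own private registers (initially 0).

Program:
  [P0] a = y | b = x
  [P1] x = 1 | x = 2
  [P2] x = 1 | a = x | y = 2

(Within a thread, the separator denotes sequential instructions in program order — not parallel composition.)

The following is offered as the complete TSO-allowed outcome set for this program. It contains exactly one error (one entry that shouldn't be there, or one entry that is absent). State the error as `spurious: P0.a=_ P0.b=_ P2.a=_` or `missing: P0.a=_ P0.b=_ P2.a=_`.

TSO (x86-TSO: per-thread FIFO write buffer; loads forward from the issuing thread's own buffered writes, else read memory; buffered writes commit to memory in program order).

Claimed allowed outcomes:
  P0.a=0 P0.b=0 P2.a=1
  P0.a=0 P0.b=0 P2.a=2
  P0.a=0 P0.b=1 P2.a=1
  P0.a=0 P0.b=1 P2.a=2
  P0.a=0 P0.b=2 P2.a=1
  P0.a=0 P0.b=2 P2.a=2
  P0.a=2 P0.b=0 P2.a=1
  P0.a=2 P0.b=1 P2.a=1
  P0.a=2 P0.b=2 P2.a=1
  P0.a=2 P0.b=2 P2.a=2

outcome vector order: (P0.a,P0.b,P2.a)
under TSO → 0/0/1, 0/0/2, 0/1/1, 0/1/2, 0/2/1, 0/2/2, 2/1/1, 2/2/1, 2/2/2
claimed∖TSO = {2/0/1}

spurious: P0.a=2 P0.b=0 P2.a=1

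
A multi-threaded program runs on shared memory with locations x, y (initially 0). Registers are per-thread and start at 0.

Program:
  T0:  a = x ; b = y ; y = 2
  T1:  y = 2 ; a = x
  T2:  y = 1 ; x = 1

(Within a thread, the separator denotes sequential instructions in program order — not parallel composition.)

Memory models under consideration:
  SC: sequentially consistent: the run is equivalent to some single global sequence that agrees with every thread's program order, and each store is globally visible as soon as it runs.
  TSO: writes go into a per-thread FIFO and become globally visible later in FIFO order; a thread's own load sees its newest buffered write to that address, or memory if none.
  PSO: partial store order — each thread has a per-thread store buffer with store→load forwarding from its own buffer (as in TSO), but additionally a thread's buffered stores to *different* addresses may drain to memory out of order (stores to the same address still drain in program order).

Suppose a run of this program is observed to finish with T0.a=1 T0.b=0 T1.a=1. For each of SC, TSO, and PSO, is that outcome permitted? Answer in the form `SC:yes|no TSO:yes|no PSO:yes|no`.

SC:no TSO:no PSO:yes

outcome vector order: (T0.a,T0.b,T1.a)
SC (10): 000; 001; 010; 011; 020; 021; 110; 111; 120; 121
TSO (10): 000; 001; 010; 011; 020; 021; 110; 111; 120; 121
PSO (12): 000; 001; 010; 011; 020; 021; 100; 101; 110; 111; 120; 121
target 101 ∈ {PSO}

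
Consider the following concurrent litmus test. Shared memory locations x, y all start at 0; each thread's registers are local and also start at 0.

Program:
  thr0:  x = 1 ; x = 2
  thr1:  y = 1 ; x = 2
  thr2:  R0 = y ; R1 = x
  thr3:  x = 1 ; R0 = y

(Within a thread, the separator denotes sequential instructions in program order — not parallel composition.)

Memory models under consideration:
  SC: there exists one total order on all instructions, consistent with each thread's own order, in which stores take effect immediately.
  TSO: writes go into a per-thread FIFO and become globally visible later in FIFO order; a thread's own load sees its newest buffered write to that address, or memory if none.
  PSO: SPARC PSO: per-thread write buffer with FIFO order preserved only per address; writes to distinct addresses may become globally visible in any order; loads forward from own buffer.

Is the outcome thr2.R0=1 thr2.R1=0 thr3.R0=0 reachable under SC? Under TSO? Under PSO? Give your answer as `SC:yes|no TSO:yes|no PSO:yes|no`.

outcome vector order: (thr2.R0,thr2.R1,thr3.R0)
under SC → (0,0,0) (0,0,1) (0,1,0) (0,1,1) (0,2,0) (0,2,1) (1,0,1) (1,1,0) (1,1,1) (1,2,0) (1,2,1)
under TSO → (0,0,0) (0,0,1) (0,1,0) (0,1,1) (0,2,0) (0,2,1) (1,0,0) (1,0,1) (1,1,0) (1,1,1) (1,2,0) (1,2,1)
under PSO → (0,0,0) (0,0,1) (0,1,0) (0,1,1) (0,2,0) (0,2,1) (1,0,0) (1,0,1) (1,1,0) (1,1,1) (1,2,0) (1,2,1)
target (1,0,0) ∈ {TSO,PSO}

SC:no TSO:yes PSO:yes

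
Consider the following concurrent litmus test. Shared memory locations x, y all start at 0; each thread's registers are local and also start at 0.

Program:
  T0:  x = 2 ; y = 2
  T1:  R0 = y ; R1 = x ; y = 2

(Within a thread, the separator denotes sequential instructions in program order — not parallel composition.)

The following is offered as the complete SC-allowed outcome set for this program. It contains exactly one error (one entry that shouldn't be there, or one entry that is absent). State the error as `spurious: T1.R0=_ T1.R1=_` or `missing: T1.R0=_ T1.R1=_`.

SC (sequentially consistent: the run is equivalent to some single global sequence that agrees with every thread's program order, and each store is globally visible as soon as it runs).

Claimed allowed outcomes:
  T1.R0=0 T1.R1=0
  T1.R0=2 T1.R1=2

missing: T1.R0=0 T1.R1=2

outcome vector order: (T1.R0,T1.R1)
SC: 3 outcomes — {00; 02; 22}
SC∖claimed = {02}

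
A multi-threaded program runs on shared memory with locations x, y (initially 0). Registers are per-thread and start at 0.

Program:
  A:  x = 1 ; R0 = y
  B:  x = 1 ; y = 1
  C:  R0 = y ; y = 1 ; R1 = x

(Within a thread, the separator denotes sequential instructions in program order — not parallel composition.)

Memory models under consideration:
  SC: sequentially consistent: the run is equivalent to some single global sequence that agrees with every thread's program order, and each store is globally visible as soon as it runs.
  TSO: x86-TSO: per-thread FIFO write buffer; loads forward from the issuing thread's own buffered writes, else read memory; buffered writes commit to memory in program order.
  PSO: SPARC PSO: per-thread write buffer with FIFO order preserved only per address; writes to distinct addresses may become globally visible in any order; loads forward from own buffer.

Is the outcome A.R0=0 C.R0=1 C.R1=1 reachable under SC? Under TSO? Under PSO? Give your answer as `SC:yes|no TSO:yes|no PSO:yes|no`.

SC:yes TSO:yes PSO:yes

outcome vector order: (A.R0,C.R0,C.R1)
under SC → (0,0,1); (0,1,1); (1,0,0); (1,0,1); (1,1,1)
under TSO → (0,0,0); (0,0,1); (0,1,1); (1,0,0); (1,0,1); (1,1,1)
under PSO → (0,0,0); (0,0,1); (0,1,0); (0,1,1); (1,0,0); (1,0,1); (1,1,0); (1,1,1)
target (0,1,1) ∈ {SC,TSO,PSO}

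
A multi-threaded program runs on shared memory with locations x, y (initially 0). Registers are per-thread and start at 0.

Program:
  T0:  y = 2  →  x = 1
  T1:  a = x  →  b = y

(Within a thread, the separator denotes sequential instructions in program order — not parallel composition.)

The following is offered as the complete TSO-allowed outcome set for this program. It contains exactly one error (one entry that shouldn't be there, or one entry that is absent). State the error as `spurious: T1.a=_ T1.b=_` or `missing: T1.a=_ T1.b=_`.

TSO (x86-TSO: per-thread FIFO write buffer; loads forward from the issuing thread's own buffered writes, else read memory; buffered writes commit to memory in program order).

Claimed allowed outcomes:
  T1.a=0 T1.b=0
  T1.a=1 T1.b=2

missing: T1.a=0 T1.b=2

outcome vector order: (T1.a,T1.b)
[TSO] allowed = {<0 0>, <0 2>, <1 2>}
TSO∖claimed = {<0 2>}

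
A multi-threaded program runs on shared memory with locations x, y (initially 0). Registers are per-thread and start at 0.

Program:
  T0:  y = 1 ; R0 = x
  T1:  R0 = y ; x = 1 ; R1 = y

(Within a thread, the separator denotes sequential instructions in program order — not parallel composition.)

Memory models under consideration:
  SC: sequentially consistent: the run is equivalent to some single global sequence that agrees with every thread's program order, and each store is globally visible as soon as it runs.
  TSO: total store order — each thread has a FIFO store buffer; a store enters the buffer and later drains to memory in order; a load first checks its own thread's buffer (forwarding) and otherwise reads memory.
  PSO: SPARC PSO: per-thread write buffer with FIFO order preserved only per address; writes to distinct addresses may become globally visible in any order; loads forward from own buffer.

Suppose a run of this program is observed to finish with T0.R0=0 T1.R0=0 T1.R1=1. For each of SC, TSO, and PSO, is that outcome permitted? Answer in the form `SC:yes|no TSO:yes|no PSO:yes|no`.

SC:yes TSO:yes PSO:yes

outcome vector order: (T0.R0,T1.R0,T1.R1)
[SC] allowed = {<0 0 1> <0 1 1> <1 0 0> <1 0 1> <1 1 1>}
[TSO] allowed = {<0 0 0> <0 0 1> <0 1 1> <1 0 0> <1 0 1> <1 1 1>}
[PSO] allowed = {<0 0 0> <0 0 1> <0 1 1> <1 0 0> <1 0 1> <1 1 1>}
target <0 0 1> ∈ {SC,TSO,PSO}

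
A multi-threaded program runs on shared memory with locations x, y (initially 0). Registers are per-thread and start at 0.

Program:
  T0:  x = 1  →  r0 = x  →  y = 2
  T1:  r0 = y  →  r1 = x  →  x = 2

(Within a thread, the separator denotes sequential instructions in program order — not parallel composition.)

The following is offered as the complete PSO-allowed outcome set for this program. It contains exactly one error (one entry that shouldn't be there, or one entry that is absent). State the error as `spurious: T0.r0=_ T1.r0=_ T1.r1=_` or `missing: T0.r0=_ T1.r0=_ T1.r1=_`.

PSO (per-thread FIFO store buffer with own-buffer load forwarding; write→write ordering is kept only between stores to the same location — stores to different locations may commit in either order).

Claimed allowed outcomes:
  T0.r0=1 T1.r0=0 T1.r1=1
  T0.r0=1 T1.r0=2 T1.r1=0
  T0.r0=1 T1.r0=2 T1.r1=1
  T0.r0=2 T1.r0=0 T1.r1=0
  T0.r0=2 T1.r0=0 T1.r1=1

outcome vector order: (T0.r0,T1.r0,T1.r1)
PSO: 6 outcomes — {<1 0 0>; <1 0 1>; <1 2 0>; <1 2 1>; <2 0 0>; <2 0 1>}
PSO∖claimed = {<1 0 0>}

missing: T0.r0=1 T1.r0=0 T1.r1=0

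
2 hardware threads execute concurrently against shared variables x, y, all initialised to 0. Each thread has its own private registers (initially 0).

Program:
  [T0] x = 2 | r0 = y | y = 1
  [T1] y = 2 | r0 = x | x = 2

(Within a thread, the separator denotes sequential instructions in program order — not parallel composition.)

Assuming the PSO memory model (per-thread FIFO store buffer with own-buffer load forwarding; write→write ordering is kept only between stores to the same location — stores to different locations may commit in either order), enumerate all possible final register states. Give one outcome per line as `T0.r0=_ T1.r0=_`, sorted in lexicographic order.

outcome vector order: (T0.r0,T1.r0)
|PSO outcomes| = 4

T0.r0=0 T1.r0=0
T0.r0=0 T1.r0=2
T0.r0=2 T1.r0=0
T0.r0=2 T1.r0=2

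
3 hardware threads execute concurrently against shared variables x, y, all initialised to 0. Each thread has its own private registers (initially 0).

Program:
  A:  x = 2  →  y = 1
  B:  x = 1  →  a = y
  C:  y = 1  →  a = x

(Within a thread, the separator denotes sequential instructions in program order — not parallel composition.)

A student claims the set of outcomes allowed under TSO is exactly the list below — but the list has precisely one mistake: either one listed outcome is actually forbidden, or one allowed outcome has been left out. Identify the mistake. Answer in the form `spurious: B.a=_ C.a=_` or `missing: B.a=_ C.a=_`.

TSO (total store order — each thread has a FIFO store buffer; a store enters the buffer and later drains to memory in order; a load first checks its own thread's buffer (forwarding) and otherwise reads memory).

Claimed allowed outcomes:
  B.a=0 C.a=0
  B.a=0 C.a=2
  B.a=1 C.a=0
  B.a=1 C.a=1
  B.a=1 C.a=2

outcome vector order: (B.a,C.a)
under TSO → (0,0) (0,1) (0,2) (1,0) (1,1) (1,2)
TSO∖claimed = {(0,1)}

missing: B.a=0 C.a=1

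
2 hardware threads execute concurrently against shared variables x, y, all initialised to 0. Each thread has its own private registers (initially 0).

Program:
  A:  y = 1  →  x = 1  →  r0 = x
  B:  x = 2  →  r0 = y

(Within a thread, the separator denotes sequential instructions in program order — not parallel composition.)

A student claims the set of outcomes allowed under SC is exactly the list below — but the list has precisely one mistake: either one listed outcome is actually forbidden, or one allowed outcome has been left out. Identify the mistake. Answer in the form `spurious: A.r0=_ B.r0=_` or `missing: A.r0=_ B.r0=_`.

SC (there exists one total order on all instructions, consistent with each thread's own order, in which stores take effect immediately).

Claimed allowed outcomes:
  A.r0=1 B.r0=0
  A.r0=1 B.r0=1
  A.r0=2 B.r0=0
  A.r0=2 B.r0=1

spurious: A.r0=2 B.r0=0

outcome vector order: (A.r0,B.r0)
[SC] allowed = {1/0; 1/1; 2/1}
claimed∖SC = {2/0}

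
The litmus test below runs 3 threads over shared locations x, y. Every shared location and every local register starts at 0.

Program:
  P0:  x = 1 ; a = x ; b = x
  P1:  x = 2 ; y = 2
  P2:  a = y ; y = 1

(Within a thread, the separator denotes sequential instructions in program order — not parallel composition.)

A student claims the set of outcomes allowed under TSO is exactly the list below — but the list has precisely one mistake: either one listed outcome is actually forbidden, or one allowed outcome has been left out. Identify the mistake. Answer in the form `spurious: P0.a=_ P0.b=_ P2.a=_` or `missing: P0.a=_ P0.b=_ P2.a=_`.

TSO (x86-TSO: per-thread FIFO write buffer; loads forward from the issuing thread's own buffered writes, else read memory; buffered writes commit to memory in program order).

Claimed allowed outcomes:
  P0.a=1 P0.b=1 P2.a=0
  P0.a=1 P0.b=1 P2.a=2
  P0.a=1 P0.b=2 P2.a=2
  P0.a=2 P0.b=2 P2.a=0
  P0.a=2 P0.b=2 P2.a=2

missing: P0.a=1 P0.b=2 P2.a=0

outcome vector order: (P0.a,P0.b,P2.a)
[TSO] allowed = {110; 112; 120; 122; 220; 222}
TSO∖claimed = {120}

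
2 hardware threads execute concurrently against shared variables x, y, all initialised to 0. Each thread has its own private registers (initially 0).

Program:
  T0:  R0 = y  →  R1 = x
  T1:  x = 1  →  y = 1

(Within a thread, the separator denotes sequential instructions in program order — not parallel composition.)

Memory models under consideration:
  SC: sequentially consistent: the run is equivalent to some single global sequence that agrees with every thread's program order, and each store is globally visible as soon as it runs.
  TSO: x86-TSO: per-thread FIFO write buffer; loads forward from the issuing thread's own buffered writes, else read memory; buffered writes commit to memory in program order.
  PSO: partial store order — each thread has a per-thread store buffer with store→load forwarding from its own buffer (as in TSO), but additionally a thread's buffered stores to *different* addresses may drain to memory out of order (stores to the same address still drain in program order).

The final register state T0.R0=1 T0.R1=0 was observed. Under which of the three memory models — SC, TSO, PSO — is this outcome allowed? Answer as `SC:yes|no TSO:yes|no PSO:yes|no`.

SC:no TSO:no PSO:yes

outcome vector order: (T0.R0,T0.R1)
[SC] allowed = {00 01 11}
[TSO] allowed = {00 01 11}
[PSO] allowed = {00 01 10 11}
target 10 ∈ {PSO}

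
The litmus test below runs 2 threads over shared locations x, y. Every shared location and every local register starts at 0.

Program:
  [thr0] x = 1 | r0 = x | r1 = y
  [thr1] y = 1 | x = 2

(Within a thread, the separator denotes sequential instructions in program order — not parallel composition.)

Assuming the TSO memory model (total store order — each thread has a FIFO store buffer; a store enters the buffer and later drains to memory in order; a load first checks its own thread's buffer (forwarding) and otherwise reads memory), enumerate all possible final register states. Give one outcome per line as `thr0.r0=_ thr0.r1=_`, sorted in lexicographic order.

outcome vector order: (thr0.r0,thr0.r1)
|TSO outcomes| = 3

thr0.r0=1 thr0.r1=0
thr0.r0=1 thr0.r1=1
thr0.r0=2 thr0.r1=1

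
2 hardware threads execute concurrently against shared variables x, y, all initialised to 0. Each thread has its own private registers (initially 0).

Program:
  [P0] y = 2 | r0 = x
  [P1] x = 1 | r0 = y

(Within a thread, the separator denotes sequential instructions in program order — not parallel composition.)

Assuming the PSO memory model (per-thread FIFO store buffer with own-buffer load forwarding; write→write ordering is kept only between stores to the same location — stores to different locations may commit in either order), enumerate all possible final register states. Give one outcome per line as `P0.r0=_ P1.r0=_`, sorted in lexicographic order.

outcome vector order: (P0.r0,P1.r0)
|PSO outcomes| = 4

P0.r0=0 P1.r0=0
P0.r0=0 P1.r0=2
P0.r0=1 P1.r0=0
P0.r0=1 P1.r0=2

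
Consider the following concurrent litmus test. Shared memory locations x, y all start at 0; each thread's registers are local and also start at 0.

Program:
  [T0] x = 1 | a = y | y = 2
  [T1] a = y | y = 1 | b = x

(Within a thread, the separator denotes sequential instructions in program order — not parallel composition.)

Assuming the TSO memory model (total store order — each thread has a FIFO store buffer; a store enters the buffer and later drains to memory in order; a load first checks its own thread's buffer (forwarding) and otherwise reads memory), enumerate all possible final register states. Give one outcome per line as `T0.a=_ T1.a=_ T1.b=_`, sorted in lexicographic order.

T0.a=0 T1.a=0 T1.b=0
T0.a=0 T1.a=0 T1.b=1
T0.a=0 T1.a=2 T1.b=1
T0.a=1 T1.a=0 T1.b=0
T0.a=1 T1.a=0 T1.b=1

outcome vector order: (T0.a,T1.a,T1.b)
|TSO outcomes| = 5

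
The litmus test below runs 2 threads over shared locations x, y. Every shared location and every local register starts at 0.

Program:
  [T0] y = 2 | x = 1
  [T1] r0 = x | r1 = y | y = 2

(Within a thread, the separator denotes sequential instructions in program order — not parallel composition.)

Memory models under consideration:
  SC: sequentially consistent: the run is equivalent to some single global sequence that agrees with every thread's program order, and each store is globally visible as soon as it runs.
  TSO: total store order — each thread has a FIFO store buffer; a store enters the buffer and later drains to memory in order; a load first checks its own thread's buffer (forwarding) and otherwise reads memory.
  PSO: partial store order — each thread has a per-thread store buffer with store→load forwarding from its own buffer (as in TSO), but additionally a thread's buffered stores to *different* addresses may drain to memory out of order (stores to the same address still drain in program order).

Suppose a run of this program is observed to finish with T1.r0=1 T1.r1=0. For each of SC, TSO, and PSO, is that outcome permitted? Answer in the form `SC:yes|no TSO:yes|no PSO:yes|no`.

outcome vector order: (T1.r0,T1.r1)
SC: 3 outcomes — {(0,0) (0,2) (1,2)}
TSO: 3 outcomes — {(0,0) (0,2) (1,2)}
PSO: 4 outcomes — {(0,0) (0,2) (1,0) (1,2)}
target (1,0) ∈ {PSO}

SC:no TSO:no PSO:yes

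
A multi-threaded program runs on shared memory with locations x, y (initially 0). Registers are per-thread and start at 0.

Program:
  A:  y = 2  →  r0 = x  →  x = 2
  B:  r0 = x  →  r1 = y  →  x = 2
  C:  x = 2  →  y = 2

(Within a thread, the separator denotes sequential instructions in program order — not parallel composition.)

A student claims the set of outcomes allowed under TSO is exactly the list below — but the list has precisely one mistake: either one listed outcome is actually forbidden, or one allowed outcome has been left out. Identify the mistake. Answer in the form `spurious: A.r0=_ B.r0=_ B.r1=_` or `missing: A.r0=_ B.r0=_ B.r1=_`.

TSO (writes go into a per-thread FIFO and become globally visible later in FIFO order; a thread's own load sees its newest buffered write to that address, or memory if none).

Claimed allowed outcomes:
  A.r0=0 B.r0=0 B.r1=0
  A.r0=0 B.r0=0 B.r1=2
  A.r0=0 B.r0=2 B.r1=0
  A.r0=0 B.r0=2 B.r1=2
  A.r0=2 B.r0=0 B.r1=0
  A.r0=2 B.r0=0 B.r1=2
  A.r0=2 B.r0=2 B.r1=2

outcome vector order: (A.r0,B.r0,B.r1)
TSO (8): 0/0/0 0/0/2 0/2/0 0/2/2 2/0/0 2/0/2 2/2/0 2/2/2
TSO∖claimed = {2/2/0}

missing: A.r0=2 B.r0=2 B.r1=0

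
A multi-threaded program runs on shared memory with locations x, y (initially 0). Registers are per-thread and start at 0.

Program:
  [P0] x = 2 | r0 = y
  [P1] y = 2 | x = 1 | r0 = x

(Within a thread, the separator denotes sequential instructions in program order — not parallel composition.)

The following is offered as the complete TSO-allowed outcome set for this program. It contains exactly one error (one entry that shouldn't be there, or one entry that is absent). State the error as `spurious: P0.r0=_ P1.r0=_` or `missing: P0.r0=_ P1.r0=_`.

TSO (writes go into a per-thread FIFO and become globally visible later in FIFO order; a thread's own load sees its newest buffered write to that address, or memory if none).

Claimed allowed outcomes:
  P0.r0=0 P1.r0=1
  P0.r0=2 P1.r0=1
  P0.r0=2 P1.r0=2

missing: P0.r0=0 P1.r0=2

outcome vector order: (P0.r0,P1.r0)
under TSO → <0 1> <0 2> <2 1> <2 2>
TSO∖claimed = {<0 2>}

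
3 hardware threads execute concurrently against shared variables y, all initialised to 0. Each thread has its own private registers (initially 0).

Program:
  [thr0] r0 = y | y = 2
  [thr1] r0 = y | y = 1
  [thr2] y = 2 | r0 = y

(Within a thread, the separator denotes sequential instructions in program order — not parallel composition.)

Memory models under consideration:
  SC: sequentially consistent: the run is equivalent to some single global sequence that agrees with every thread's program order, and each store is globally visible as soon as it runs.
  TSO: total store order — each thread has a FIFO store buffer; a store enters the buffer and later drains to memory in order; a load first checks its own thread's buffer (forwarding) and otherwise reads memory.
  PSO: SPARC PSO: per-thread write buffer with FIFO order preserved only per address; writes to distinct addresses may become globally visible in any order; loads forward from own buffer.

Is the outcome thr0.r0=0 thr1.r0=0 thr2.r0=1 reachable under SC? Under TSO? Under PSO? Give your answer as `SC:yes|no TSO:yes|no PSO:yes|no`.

outcome vector order: (thr0.r0,thr1.r0,thr2.r0)
SC (12): 0/0/1 0/0/2 0/2/1 0/2/2 1/0/1 1/0/2 1/2/1 1/2/2 2/0/1 2/0/2 2/2/1 2/2/2
TSO (12): 0/0/1 0/0/2 0/2/1 0/2/2 1/0/1 1/0/2 1/2/1 1/2/2 2/0/1 2/0/2 2/2/1 2/2/2
PSO (12): 0/0/1 0/0/2 0/2/1 0/2/2 1/0/1 1/0/2 1/2/1 1/2/2 2/0/1 2/0/2 2/2/1 2/2/2
target 0/0/1 ∈ {SC,TSO,PSO}

SC:yes TSO:yes PSO:yes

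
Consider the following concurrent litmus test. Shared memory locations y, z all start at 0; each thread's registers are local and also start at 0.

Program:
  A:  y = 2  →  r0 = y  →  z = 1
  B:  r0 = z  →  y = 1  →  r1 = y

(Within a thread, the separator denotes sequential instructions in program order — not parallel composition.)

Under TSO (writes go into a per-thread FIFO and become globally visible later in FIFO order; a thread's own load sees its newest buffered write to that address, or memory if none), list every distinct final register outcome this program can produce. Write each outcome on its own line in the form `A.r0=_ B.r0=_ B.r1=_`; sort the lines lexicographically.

A.r0=1 B.r0=0 B.r1=1
A.r0=2 B.r0=0 B.r1=1
A.r0=2 B.r0=0 B.r1=2
A.r0=2 B.r0=1 B.r1=1

outcome vector order: (A.r0,B.r0,B.r1)
|TSO outcomes| = 4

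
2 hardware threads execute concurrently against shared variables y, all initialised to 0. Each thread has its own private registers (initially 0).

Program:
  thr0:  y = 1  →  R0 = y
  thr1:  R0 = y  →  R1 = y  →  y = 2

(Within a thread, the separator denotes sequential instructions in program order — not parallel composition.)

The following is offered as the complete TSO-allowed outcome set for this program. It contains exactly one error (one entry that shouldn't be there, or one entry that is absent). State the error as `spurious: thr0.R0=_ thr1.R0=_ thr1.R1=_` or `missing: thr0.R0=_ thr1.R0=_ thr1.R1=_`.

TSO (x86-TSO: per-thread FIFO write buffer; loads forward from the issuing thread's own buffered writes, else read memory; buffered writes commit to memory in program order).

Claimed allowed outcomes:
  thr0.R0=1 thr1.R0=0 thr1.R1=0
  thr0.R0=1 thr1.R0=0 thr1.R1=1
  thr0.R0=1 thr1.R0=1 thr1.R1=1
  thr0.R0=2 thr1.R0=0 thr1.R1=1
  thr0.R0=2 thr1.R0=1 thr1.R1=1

missing: thr0.R0=2 thr1.R0=0 thr1.R1=0

outcome vector order: (thr0.R0,thr1.R0,thr1.R1)
TSO (6): <1 0 0>; <1 0 1>; <1 1 1>; <2 0 0>; <2 0 1>; <2 1 1>
TSO∖claimed = {<2 0 0>}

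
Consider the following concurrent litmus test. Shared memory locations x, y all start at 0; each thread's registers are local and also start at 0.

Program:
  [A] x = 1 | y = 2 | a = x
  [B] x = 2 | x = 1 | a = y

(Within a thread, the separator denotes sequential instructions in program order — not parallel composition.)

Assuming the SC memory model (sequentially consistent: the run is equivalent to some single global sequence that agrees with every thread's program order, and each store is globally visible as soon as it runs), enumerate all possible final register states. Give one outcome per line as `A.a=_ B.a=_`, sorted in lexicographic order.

outcome vector order: (A.a,B.a)
|SC outcomes| = 3

A.a=1 B.a=0
A.a=1 B.a=2
A.a=2 B.a=2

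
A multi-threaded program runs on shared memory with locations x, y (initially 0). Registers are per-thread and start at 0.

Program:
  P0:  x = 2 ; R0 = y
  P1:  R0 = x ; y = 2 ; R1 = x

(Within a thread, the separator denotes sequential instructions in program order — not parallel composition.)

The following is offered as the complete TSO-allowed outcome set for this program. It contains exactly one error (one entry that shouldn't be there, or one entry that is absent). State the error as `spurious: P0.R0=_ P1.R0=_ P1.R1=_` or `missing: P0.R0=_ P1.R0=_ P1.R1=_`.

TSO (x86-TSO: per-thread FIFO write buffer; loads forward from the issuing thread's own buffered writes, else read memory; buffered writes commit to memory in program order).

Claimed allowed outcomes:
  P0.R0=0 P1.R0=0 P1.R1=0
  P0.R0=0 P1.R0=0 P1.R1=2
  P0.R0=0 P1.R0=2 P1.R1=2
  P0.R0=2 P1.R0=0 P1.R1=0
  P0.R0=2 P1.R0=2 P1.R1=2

outcome vector order: (P0.R0,P1.R0,P1.R1)
under TSO → (0,0,0) (0,0,2) (0,2,2) (2,0,0) (2,0,2) (2,2,2)
TSO∖claimed = {(2,0,2)}

missing: P0.R0=2 P1.R0=0 P1.R1=2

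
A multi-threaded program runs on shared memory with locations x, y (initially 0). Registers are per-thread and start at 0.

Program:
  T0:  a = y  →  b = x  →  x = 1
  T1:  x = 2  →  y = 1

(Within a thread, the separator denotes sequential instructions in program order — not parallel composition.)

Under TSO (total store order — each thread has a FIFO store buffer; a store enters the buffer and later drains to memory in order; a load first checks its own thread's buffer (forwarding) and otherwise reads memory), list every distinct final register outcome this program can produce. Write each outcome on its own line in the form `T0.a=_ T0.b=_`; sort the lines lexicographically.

T0.a=0 T0.b=0
T0.a=0 T0.b=2
T0.a=1 T0.b=2

outcome vector order: (T0.a,T0.b)
|TSO outcomes| = 3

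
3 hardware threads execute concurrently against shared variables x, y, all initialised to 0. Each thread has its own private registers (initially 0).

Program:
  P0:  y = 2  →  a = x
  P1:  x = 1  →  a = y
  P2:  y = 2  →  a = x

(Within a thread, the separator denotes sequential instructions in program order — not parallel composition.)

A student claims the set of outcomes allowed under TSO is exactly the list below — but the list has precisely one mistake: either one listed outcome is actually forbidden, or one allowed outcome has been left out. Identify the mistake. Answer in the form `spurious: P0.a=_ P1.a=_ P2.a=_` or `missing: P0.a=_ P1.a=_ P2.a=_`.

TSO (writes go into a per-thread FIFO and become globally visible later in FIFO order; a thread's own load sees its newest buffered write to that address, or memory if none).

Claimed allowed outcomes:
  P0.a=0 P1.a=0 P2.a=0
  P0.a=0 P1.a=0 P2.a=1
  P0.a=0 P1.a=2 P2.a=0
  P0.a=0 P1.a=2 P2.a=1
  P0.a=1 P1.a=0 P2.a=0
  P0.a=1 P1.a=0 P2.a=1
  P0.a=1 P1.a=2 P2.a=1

missing: P0.a=1 P1.a=2 P2.a=0

outcome vector order: (P0.a,P1.a,P2.a)
under TSO → 0/0/0 0/0/1 0/2/0 0/2/1 1/0/0 1/0/1 1/2/0 1/2/1
TSO∖claimed = {1/2/0}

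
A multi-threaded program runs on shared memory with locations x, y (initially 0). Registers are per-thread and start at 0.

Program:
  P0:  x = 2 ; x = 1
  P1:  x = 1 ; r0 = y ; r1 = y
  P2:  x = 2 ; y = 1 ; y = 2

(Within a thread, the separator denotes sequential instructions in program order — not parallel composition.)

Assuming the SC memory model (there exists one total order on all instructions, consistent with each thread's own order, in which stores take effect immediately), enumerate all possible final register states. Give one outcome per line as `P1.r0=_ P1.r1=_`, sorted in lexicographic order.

P1.r0=0 P1.r1=0
P1.r0=0 P1.r1=1
P1.r0=0 P1.r1=2
P1.r0=1 P1.r1=1
P1.r0=1 P1.r1=2
P1.r0=2 P1.r1=2

outcome vector order: (P1.r0,P1.r1)
|SC outcomes| = 6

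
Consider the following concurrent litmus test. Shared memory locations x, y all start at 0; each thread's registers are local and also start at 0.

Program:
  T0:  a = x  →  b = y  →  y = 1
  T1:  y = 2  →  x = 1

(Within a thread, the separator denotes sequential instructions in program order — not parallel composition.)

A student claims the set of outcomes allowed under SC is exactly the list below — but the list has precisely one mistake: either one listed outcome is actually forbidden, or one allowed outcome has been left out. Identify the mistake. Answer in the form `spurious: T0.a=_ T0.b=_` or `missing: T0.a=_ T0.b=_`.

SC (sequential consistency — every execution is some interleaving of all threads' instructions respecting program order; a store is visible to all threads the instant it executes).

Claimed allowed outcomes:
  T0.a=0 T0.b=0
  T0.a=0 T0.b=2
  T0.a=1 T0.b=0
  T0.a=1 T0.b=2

outcome vector order: (T0.a,T0.b)
SC (3): 00, 02, 12
claimed∖SC = {10}

spurious: T0.a=1 T0.b=0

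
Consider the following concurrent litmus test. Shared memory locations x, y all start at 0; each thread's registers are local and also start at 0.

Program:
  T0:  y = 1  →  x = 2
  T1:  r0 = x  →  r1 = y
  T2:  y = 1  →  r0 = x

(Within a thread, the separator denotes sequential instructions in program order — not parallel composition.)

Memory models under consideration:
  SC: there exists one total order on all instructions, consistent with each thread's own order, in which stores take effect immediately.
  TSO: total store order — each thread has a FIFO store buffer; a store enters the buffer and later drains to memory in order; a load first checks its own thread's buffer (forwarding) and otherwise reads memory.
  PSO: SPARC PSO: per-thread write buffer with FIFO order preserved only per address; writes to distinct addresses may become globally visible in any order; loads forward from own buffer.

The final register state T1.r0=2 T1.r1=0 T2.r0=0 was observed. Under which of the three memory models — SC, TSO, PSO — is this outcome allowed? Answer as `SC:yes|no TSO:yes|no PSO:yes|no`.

outcome vector order: (T1.r0,T1.r1,T2.r0)
under SC → <0 0 0> <0 0 2> <0 1 0> <0 1 2> <2 1 0> <2 1 2>
under TSO → <0 0 0> <0 0 2> <0 1 0> <0 1 2> <2 1 0> <2 1 2>
under PSO → <0 0 0> <0 0 2> <0 1 0> <0 1 2> <2 0 0> <2 0 2> <2 1 0> <2 1 2>
target <2 0 0> ∈ {PSO}

SC:no TSO:no PSO:yes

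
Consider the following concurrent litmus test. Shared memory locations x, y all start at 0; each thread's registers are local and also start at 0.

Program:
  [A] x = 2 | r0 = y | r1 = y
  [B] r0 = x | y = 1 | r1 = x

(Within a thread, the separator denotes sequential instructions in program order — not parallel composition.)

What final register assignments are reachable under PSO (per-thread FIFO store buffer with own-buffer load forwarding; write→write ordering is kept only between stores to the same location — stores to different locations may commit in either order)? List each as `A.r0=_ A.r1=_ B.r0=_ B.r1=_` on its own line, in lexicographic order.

A.r0=0 A.r1=0 B.r0=0 B.r1=0
A.r0=0 A.r1=0 B.r0=0 B.r1=2
A.r0=0 A.r1=0 B.r0=2 B.r1=2
A.r0=0 A.r1=1 B.r0=0 B.r1=0
A.r0=0 A.r1=1 B.r0=0 B.r1=2
A.r0=0 A.r1=1 B.r0=2 B.r1=2
A.r0=1 A.r1=1 B.r0=0 B.r1=0
A.r0=1 A.r1=1 B.r0=0 B.r1=2
A.r0=1 A.r1=1 B.r0=2 B.r1=2

outcome vector order: (A.r0,A.r1,B.r0,B.r1)
|PSO outcomes| = 9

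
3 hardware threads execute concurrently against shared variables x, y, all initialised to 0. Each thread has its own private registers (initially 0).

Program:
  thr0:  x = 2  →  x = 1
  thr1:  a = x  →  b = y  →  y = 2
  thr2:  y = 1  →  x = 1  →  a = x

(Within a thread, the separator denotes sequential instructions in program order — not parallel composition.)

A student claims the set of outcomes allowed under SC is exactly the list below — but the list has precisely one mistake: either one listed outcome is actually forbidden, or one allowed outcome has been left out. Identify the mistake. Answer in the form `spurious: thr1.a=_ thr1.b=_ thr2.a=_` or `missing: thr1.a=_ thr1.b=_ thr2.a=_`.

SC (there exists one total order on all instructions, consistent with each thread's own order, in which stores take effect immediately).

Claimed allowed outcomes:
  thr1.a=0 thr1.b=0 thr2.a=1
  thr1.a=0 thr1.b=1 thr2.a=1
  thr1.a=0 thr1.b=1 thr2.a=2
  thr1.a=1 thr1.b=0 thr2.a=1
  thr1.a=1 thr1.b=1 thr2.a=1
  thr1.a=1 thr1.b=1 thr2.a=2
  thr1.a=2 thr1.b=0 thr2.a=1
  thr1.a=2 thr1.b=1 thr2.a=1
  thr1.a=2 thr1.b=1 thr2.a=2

missing: thr1.a=0 thr1.b=0 thr2.a=2

outcome vector order: (thr1.a,thr1.b,thr2.a)
SC (10): (0,0,1), (0,0,2), (0,1,1), (0,1,2), (1,0,1), (1,1,1), (1,1,2), (2,0,1), (2,1,1), (2,1,2)
SC∖claimed = {(0,0,2)}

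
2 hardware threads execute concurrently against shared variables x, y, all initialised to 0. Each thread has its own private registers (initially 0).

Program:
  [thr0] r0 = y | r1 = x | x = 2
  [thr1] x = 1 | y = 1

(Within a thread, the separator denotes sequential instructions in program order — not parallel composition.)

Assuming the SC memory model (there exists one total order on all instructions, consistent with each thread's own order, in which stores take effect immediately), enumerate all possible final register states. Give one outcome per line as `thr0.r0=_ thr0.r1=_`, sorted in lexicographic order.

outcome vector order: (thr0.r0,thr0.r1)
|SC outcomes| = 3

thr0.r0=0 thr0.r1=0
thr0.r0=0 thr0.r1=1
thr0.r0=1 thr0.r1=1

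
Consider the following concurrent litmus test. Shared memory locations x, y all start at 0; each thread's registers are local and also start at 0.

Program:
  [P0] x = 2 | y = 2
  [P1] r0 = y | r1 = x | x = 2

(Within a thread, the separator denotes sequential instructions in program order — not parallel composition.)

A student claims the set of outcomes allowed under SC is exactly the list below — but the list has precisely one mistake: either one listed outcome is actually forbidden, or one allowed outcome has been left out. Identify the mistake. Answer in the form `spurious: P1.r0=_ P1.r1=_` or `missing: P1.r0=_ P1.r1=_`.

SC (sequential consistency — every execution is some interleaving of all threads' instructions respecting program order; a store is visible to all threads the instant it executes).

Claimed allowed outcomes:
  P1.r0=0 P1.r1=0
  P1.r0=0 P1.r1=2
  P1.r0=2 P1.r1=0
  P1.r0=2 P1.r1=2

outcome vector order: (P1.r0,P1.r1)
SC: 3 outcomes — {(0,0), (0,2), (2,2)}
claimed∖SC = {(2,0)}

spurious: P1.r0=2 P1.r1=0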